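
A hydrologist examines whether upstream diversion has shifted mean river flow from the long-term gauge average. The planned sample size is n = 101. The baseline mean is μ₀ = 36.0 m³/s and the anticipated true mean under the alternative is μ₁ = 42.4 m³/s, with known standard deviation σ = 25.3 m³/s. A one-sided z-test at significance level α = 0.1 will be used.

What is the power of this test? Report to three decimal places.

Standardized effect: d = |μ₁ − μ₀| / σ = |42.4 − 36.0| / 25.3 = 0.2530
Noncentrality parameter: δ = d·√n = 0.2530 × √101 = 2.5423
One-sided α = 0.1 → critical value z_{0.1} = 1.282.
Power = Φ(δ − 1.282) = Φ(1.261) = 0.8963.

Power ≈ 0.896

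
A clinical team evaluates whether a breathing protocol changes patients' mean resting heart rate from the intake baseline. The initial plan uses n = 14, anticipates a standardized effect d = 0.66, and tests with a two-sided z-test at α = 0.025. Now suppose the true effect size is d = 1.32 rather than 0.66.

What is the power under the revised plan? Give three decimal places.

Power ≈ 0.997

With d = 1.32: δ = d·√n = 1.32 × √14 = 4.9390. Critical value z_{0.0125} = 2.241.
Revised power = Φ(δ − 2.241) + Φ(−δ − 2.241) = Φ(2.698) + Φ(-7.180) = 0.9965 + 0.0000 = 0.9965.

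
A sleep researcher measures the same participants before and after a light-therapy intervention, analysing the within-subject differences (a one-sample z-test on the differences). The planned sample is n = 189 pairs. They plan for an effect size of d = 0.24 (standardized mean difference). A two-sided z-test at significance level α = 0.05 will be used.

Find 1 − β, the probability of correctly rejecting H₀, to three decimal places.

Power ≈ 0.910

Noncentrality parameter: δ = d·√n = 0.24 × √189 = 3.2995
Two-sided α = 0.05 → critical value z_{0.025} = 1.960.
Power = Φ(δ − 1.960) + Φ(−δ − 1.960) = Φ(1.339) + Φ(-5.259) = 0.9098 + 0.0000 = 0.9098.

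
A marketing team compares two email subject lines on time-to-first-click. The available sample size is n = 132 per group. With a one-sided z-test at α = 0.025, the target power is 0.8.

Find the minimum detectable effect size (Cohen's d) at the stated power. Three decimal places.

d ≈ 0.345

Required noncentrality: δ = z_{0.025} + z_{0.20} = 1.960 + 0.842 = 2.802.
δ = d·√(n/2) ⇒ d = δ/√(n/2) = 2.802/√(132/2) = 0.3449.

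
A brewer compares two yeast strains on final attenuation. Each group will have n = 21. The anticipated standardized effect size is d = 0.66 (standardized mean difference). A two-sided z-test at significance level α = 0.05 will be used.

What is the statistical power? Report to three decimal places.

Power ≈ 0.571

Noncentrality parameter: δ = d·√(n/2) = 0.66 × √(21/2) = 2.1386
Two-sided α = 0.05 → critical value z_{0.025} = 1.960.
Power = Φ(δ − 1.960) + Φ(−δ − 1.960) = Φ(0.179) + Φ(-4.099) = 0.5709 + 0.0000 = 0.5709.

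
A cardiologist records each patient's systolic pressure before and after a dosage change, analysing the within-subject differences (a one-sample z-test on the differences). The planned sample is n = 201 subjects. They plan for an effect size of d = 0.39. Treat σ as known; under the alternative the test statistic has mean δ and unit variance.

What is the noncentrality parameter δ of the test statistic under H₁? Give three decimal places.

δ ≈ 5.529

δ = d·√n = 0.39 × √201 = 5.5292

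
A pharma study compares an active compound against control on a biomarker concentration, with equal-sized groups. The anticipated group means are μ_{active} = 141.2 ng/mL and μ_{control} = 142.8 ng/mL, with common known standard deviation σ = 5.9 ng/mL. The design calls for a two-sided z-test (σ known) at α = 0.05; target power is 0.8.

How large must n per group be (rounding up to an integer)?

Standardized effect: d = |μ_{active} − μ_{control}| / σ = |141.2 − 142.8| / 5.9 = 0.2712
For power 0.8 need Φ(δ − z_{0.025}) = 0.8, so δ = z_{0.025} + z_{0.20} = 1.960 + 0.842 = 2.802.
(Ignoring the negligible lower-tail rejection probability gives the usual closed-form inversion.)
δ = d·√(n/2) ⇒ n = 2(δ/d)² = 2 × (2.802 / 0.2712)² = 213.45.
Rounding up, n = 214 per group.

n = 214 per group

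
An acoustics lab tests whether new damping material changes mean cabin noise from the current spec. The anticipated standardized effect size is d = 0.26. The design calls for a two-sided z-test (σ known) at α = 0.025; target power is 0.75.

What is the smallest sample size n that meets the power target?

n = 126

Set Φ(δ − 2.241) = 0.75; then δ − 2.241 = Φ⁻¹(0.75) = 0.674, giving δ = 2.916.
(The Φ(−δ − z_{α/2}) term is vanishingly small for δ > 0 and is dropped in the standard sample-size formula.)
δ = d·√n ⇒ n = (δ/d)² = (2.916 / 0.26)² = 125.78.
Round up to the next whole unit.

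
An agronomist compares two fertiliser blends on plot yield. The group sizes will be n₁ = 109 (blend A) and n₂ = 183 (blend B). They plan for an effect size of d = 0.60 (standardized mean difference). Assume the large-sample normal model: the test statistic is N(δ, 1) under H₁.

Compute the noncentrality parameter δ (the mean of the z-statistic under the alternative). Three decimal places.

δ = d / √(1/n₁ + 1/n₂) = 0.60 / √(1/109 + 1/183) = 4.9591

δ ≈ 4.959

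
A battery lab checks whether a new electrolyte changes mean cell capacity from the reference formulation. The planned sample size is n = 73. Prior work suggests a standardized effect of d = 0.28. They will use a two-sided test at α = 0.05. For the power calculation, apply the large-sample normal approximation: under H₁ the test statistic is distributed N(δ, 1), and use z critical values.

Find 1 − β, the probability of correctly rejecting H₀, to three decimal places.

Power ≈ 0.667

Noncentrality parameter: λ = d·√n = 0.28 × √73 = 2.3923
Two-sided α = 0.05 → critical value z_{0.025} = 1.960.
Power = Φ(λ − 1.960) + Φ(−λ − 1.960) = Φ(0.432) + Φ(-4.352) = 0.6673 + 0.0000 = 0.6673.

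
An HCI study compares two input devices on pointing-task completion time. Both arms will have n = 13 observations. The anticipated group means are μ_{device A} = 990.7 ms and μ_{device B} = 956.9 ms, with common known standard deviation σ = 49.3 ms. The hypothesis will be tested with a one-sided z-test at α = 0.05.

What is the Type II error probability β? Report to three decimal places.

β ≈ 0.459

Standardized effect: d = |μ_{device A} − μ_{device B}| / σ = |990.7 − 956.9| / 49.3 = 0.6856
Noncentrality parameter: δ = d·√(n/2) = 0.6856 × √(13/2) = 1.7479
Critical value for a one-sided test at α = 0.05: z_α = 1.645.
Power = Φ(δ − 1.645) = Φ(0.103) = 0.5411.
Type II error: β = 1 − power = 1 − 0.5411 = 0.4589.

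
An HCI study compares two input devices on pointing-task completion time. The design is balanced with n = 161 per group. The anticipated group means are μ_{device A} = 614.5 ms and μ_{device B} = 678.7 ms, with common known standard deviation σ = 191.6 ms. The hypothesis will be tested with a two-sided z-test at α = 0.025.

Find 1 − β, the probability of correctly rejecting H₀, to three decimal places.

Standardized effect: d = |μ_{device A} − μ_{device B}| / σ = |614.5 − 678.7| / 191.6 = 0.3351
Noncentrality parameter: δ = d·√(n/2) = 0.3351 × √(161/2) = 3.0063
Two-sided α = 0.025 → critical value z_{0.0125} = 2.241.
Power = Φ(δ − 2.241) + Φ(−δ − 2.241) = Φ(0.765) + Φ(-5.248) = 0.7778 + 0.0000 = 0.7778.

Power ≈ 0.778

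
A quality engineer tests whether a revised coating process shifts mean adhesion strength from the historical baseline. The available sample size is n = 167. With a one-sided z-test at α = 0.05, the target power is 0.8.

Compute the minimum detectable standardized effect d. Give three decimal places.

d ≈ 0.192

Need Φ(δ − 1.645) = 0.8, so δ = 1.645 + 0.842 = 2.486.
δ = d·√n ⇒ d = δ/√n = 2.486/√167 = 0.1924.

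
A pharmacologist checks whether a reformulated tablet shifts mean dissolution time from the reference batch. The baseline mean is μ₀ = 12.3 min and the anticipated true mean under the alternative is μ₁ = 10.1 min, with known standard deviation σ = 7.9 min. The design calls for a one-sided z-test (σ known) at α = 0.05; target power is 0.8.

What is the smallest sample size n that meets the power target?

n = 80

Standardized effect: d = |μ₁ − μ₀| / σ = |10.1 − 12.3| / 7.9 = 0.2785
Set Φ(δ − 1.645) = 0.8; then δ − 1.645 = Φ⁻¹(0.8) = 0.842, giving δ = 2.486.
δ = d·√n ⇒ n = (δ/d)² = (2.486 / 0.2785)² = 79.72.
Rounding up, n = 80.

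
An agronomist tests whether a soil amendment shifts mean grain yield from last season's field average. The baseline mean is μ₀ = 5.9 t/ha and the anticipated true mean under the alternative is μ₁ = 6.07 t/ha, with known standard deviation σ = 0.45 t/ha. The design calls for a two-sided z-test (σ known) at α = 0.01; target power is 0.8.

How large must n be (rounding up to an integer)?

n = 82

Standardized effect: d = |μ₁ − μ₀| / σ = |6.07 − 5.9| / 0.45 = 0.3778
For power 0.8 need Φ(δ − z_{0.005}) = 0.8, so δ = z_{0.005} + z_{0.20} = 2.576 + 0.842 = 3.417.
(The Φ(−δ − z_{α/2}) term is vanishingly small for δ > 0 and is dropped in the standard sample-size formula.)
δ = d·√n ⇒ n = (δ/d)² = (3.417 / 0.3778)² = 81.83.
Rounding up, n = 82.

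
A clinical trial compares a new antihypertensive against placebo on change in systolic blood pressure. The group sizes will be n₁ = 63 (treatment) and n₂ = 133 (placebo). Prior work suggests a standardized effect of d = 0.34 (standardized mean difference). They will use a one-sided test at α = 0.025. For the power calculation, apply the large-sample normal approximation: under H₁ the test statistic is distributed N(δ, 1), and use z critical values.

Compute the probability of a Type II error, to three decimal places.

Noncentrality parameter: δ = d / √(1/n₁ + 1/n₂) = 0.34 / √(1/63 + 1/133) = 2.2230
Critical value for a one-sided test at α = 0.025: z_α = 1.960.
Power = Φ(δ − 1.960) = Φ(0.263) = 0.6038.
Type II error: β = 1 − power = 1 − 0.6038 = 0.3962.

β ≈ 0.396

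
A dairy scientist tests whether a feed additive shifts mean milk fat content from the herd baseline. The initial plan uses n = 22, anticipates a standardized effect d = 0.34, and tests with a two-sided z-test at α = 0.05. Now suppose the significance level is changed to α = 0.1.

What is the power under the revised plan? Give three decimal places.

δ = d·√n = 0.34 × √22 = 1.5947 (unchanged). New critical value: z_{0.05} = 1.645.
Revised power = Φ(δ − 1.645) + Φ(−δ − 1.645) = Φ(-0.050) + Φ(-3.240) = 0.4800 + 0.0006 = 0.4806.

Power ≈ 0.481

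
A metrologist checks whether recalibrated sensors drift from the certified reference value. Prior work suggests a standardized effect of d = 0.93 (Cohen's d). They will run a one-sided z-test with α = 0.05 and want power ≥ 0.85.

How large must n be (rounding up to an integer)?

For power 0.85 need Φ(δ − z_{0.05}) = 0.85, so δ = z_{0.05} + z_{0.15} = 1.645 + 1.036 = 2.681.
δ = d·√n ⇒ n = (δ/d)² = (2.681 / 0.93)² = 8.31.
Rounding up, n = 9.

n = 9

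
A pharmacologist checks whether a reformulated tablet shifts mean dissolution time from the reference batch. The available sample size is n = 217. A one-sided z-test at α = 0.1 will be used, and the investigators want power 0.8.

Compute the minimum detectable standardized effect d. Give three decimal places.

Required noncentrality: δ = z_{0.1} + z_{0.20} = 1.282 + 0.842 = 2.123.
δ = d·√n ⇒ d = δ/√n = 2.123/√217 = 0.1441.

d ≈ 0.144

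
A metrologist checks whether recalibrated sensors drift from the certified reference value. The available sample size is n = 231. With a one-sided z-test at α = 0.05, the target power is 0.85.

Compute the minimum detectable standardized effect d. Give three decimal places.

d ≈ 0.176

Need Φ(δ − 1.645) = 0.85, so δ = 1.645 + 1.036 = 2.681.
δ = d·√n ⇒ d = δ/√n = 2.681/√231 = 0.1764.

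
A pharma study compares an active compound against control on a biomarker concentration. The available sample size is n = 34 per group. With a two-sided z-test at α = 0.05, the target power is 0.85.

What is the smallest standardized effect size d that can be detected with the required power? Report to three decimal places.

Need Φ(δ − 1.960) = 0.85, so δ = 1.960 + 1.036 = 2.996.
(Lower-tail contribution to power is negligible for δ > 0.)
δ = d·√(n/2) ⇒ d = δ/√(n/2) = 2.996/√(34/2) = 0.7267.

d ≈ 0.727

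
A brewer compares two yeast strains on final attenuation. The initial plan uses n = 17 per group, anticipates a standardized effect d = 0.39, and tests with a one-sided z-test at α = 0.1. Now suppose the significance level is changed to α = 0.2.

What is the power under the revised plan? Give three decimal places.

δ = d·√(n/2) = 0.39 × √(17/2) = 1.1370 (unchanged). New critical value: z_{0.2} = 0.842.
Revised power = Φ(δ − 0.842) = Φ(0.295) = 0.6162.

Power ≈ 0.616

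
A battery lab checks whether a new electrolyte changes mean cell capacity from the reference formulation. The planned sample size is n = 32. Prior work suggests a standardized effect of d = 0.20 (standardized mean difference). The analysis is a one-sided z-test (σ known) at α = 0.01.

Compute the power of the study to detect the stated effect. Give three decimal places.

Noncentrality parameter: δ = d·√n = 0.20 × √32 = 1.1314
One-sided α = 0.01 → critical value z_{0.01} = 2.326.
Power = Φ(δ − 2.326) = Φ(-1.195) = 0.1160.

Power ≈ 0.116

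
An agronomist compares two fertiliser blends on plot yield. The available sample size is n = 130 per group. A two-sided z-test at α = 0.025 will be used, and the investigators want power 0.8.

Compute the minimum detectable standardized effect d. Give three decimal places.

d ≈ 0.382

Required noncentrality: δ = z_{0.0125} + z_{0.20} = 2.241 + 0.842 = 3.083.
(Lower-tail contribution to power is negligible for δ > 0.)
δ = d·√(n/2) ⇒ d = δ/√(n/2) = 3.083/√(130/2) = 0.3824.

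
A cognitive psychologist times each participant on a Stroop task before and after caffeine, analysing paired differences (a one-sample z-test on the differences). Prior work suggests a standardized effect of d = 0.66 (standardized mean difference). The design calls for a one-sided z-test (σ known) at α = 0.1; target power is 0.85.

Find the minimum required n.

Set Φ(δ − 1.282) = 0.85; then δ − 1.282 = Φ⁻¹(0.85) = 1.036, giving δ = 2.318.
δ = d·√n ⇒ n = (δ/d)² = (2.318 / 0.66)² = 12.33.
Round up to the next whole unit.

n = 13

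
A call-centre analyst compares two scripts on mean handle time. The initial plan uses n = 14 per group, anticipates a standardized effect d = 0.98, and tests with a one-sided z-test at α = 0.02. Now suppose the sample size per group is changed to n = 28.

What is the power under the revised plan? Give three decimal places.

With n = 28 per group: δ = d·√(n/2) = 0.98 × √(28/2) = 3.6668. Critical value z_{0.02} = 2.054.
Revised power = P(Z > 2.054 − δ) = Φ(1.613) = 0.9466.

Power ≈ 0.947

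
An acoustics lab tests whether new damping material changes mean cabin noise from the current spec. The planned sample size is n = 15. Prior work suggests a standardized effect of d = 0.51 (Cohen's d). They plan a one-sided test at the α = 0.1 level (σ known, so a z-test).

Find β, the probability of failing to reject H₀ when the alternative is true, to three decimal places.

Noncentrality parameter: δ = d·√n = 0.51 × √15 = 1.9752
Critical value for a one-sided test at α = 0.1: z_α = 1.282.
Power = Φ(δ − 1.282) = Φ(0.694) = 0.7561.
Type II error: β = 1 − power = 1 − 0.7561 = 0.2439.

β ≈ 0.244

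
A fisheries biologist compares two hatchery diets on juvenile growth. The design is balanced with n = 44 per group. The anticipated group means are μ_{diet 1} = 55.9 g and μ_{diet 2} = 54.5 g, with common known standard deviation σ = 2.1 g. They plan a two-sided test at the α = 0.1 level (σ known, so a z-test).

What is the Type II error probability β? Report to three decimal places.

β ≈ 0.069

Standardized effect: d = |μ_{diet 1} − μ_{diet 2}| / σ = |55.9 − 54.5| / 2.1 = 0.6667
Noncentrality parameter: δ = d·√(n/2) = 0.6667 × √(44/2) = 3.1269
Two-sided α = 0.1 → critical value z_{0.05} = 1.645.
Power = Φ(δ − 1.645) + Φ(−δ − 1.645) = Φ(1.482) + Φ(-4.772) = 0.9308 + 0.0000 = 0.9308.
Type II error: β = 1 − power = 1 − 0.9308 = 0.0692.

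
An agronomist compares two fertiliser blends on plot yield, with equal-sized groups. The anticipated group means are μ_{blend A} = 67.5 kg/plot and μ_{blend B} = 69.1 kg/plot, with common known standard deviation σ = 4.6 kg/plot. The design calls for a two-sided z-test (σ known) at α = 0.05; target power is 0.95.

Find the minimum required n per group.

n = 215 per group

Standardized effect: d = |μ_{blend A} − μ_{blend B}| / σ = |67.5 − 69.1| / 4.6 = 0.3478
For power 0.95 need Φ(δ − z_{0.025}) = 0.95, so δ = z_{0.025} + z_{0.05} = 1.960 + 1.645 = 3.605.
(Ignoring the negligible lower-tail rejection probability gives the usual closed-form inversion.)
δ = d·√(n/2) ⇒ n = 2(δ/d)² = 2 × (3.605 / 0.3478)² = 214.82.
Rounding up, n = 215 per group.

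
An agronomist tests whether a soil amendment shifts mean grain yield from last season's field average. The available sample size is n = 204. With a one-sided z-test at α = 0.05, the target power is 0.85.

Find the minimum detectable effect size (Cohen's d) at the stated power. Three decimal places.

d ≈ 0.188

Required noncentrality: δ = z_{0.05} + z_{0.15} = 1.645 + 1.036 = 2.681.
δ = d·√n ⇒ d = δ/√n = 2.681/√204 = 0.1877.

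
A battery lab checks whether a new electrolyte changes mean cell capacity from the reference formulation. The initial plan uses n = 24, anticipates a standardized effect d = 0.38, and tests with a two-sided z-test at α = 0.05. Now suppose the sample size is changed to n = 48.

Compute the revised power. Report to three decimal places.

With n = 48: δ = d·√n = 0.38 × √48 = 2.6327. Critical value z_{0.025} = 1.960.
Revised power = Φ(δ − 1.960) + Φ(−δ − 1.960) = Φ(0.673) + Φ(-4.593) = 0.7494 + 0.0000 = 0.7495.

Power ≈ 0.749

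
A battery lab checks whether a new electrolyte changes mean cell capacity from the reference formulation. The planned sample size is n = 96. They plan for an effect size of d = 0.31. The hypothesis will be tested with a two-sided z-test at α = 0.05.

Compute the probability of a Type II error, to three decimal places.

Noncentrality parameter: δ = d·√n = 0.31 × √96 = 3.0374
Critical value for a two-sided test at α = 0.05: z_{α/2} = 1.960.
Power = Φ(δ − 1.960) + Φ(−δ − 1.960) = Φ(1.077) + Φ(-4.997) = 0.8593 + 0.0000 = 0.8594.
Type II error: β = 1 − power = 1 − 0.8594 = 0.1406.

β ≈ 0.141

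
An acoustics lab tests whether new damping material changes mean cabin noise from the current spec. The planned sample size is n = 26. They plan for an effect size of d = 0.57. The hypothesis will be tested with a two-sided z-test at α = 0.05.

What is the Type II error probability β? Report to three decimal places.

β ≈ 0.172

Noncentrality parameter: δ = d·√n = 0.57 × √26 = 2.9064
Two-sided α = 0.05 → critical value z_{0.025} = 1.960.
Power = Φ(δ − 1.960) + Φ(−δ − 1.960) = Φ(0.946) + Φ(-4.866) = 0.8280 + 0.0000 = 0.8280.
Type II error: β = 1 − power = 1 − 0.8280 = 0.1720.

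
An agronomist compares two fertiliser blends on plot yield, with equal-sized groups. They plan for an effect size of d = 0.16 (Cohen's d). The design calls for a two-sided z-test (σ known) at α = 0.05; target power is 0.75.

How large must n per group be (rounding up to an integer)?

n = 543 per group

Set Φ(δ − 1.960) = 0.75; then δ − 1.960 = Φ⁻¹(0.75) = 0.674, giving δ = 2.634.
(For δ > 0 the lower-tail rejection region contributes negligibly to power, so the one-term inversion is standard.)
δ = d·√(n/2) ⇒ n = 2(δ/d)² = 2 × (2.634 / 0.16)² = 542.21.
Round up to the next whole unit.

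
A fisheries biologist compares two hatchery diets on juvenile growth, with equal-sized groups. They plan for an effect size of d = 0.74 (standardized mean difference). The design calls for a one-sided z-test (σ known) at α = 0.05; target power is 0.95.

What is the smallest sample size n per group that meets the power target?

For power 0.95 need Φ(δ − z_{0.05}) = 0.95, so δ = z_{0.05} + z_{0.05} = 1.645 + 1.645 = 3.290.
δ = d·√(n/2) ⇒ n = 2(δ/d)² = 2 × (3.290 / 0.74)² = 39.53.
Round up to the next whole unit.

n = 40 per group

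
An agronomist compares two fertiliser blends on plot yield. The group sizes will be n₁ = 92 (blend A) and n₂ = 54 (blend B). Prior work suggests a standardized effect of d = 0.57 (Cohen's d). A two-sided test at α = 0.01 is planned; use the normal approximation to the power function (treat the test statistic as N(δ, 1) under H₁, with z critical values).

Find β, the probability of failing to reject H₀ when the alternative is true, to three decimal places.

Noncentrality parameter: δ = d / √(1/n₁ + 1/n₂) = 0.57 / √(1/92 + 1/54) = 3.3250
Two-sided α = 0.01 → critical value z_{0.005} = 2.576.
Power = Φ(δ − 2.576) + Φ(−δ − 2.576) = Φ(0.749) + Φ(-5.901) = 0.7731 + 0.0000 = 0.7731.
Type II error: β = 1 − power = 1 − 0.7731 = 0.2269.

β ≈ 0.227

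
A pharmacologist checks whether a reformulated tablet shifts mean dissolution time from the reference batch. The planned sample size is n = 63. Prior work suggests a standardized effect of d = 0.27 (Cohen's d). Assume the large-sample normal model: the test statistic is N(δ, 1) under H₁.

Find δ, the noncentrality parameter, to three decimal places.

δ ≈ 2.143

δ = d·√n = 0.27 × √63 = 2.1431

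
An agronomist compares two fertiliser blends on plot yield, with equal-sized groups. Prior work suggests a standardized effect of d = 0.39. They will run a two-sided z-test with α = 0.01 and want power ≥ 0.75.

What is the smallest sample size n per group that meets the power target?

Set Φ(δ − 2.576) = 0.75; then δ − 2.576 = Φ⁻¹(0.75) = 0.674, giving δ = 3.250.
(The Φ(−δ − z_{α/2}) term is vanishingly small for δ > 0 and is dropped in the standard sample-size formula.)
δ = d·√(n/2) ⇒ n = 2(δ/d)² = 2 × (3.250 / 0.39)² = 138.92.
Round up to the next whole unit.

n = 139 per group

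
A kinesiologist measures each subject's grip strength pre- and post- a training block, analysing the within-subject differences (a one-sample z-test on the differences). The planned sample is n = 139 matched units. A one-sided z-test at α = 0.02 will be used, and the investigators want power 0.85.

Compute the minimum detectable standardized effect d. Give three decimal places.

d ≈ 0.262

Required noncentrality: δ = z_{0.02} + z_{0.15} = 2.054 + 1.036 = 3.090.
δ = d·√n ⇒ d = δ/√n = 3.090/√139 = 0.2621.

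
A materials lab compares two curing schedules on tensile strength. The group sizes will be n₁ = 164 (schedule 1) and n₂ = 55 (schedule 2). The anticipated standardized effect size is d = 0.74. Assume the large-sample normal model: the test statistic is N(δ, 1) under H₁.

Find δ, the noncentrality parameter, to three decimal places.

δ = d / √(1/n₁ + 1/n₂) = 0.74 / √(1/164 + 1/55) = 4.7491

δ ≈ 4.749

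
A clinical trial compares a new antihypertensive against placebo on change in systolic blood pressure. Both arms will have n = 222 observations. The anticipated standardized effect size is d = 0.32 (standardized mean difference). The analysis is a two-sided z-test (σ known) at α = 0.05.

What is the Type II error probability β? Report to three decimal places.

Noncentrality parameter: δ = d·√(n/2) = 0.32 × √(222/2) = 3.3714
Critical value for a two-sided test at α = 0.05: z_{α/2} = 1.960.
Power = Φ(δ − 1.960) + Φ(−δ − 1.960) = Φ(1.411) + Φ(-5.331) = 0.9209 + 0.0000 = 0.9209.
Type II error: β = 1 − power = 1 − 0.9209 = 0.0791.

β ≈ 0.079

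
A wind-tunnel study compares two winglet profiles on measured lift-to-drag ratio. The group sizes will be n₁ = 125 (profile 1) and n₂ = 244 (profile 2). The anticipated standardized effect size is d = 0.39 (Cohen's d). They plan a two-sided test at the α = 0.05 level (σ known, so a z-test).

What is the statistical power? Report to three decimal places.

Power ≈ 0.944

Noncentrality parameter: δ = d / √(1/n₁ + 1/n₂) = 0.39 / √(1/125 + 1/244) = 3.5457
Two-sided α = 0.05 → critical value z_{0.025} = 1.960.
Power = Φ(δ − 1.960) + Φ(−δ − 1.960) = Φ(1.586) + Φ(-5.506) = 0.9436 + 0.0000 = 0.9436.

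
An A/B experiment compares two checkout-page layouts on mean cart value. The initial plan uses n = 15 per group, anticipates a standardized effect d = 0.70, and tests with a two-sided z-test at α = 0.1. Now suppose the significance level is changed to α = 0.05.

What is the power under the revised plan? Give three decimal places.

Power ≈ 0.483

δ = d·√(n/2) = 0.70 × √(15/2) = 1.9170 (unchanged). New critical value: z_{0.025} = 1.960.
Revised power = Φ(δ − 1.960) + Φ(−δ − 1.960) = Φ(-0.043) + Φ(-3.877) = 0.4829 + 0.0001 = 0.4829.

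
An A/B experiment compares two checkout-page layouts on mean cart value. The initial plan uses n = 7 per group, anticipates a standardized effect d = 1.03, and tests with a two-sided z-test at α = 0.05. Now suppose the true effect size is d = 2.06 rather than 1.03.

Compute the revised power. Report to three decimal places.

With d = 2.06: δ = d·√(n/2) = 2.06 × √(7/2) = 3.8539. Critical value z_{0.025} = 1.960.
Revised power = Φ(δ − 1.960) + Φ(−δ − 1.960) = Φ(1.894) + Φ(-5.814) = 0.9709 + 0.0000 = 0.9709.

Power ≈ 0.971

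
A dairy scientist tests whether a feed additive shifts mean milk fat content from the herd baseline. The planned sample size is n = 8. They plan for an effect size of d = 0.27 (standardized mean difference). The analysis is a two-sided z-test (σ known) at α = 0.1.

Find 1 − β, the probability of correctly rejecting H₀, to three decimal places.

Power ≈ 0.197

Noncentrality parameter: δ = d·√n = 0.27 × √8 = 0.7637
Critical value for a two-sided test at α = 0.1: z_{α/2} = 1.645.
Power = Φ(δ − 1.645) + Φ(−δ − 1.645) = Φ(-0.881) + Φ(-2.409) = 0.1891 + 0.0080 = 0.1971.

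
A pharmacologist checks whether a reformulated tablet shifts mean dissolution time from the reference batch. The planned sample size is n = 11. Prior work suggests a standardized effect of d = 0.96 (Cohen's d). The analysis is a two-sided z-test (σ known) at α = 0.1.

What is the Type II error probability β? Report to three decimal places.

β ≈ 0.062

Noncentrality parameter: δ = d·√n = 0.96 × √11 = 3.1840
Critical value for a two-sided test at α = 0.1: z_{α/2} = 1.645.
Power = Φ(δ − 1.645) + Φ(−δ − 1.645) = Φ(1.539) + Φ(-4.829) = 0.9381 + 0.0000 = 0.9381.
Type II error: β = 1 − power = 1 − 0.9381 = 0.0619.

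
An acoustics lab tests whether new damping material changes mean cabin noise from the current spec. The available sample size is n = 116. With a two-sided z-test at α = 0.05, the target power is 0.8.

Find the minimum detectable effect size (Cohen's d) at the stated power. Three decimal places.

Need Φ(δ − 1.960) = 0.8, so δ = 1.960 + 0.842 = 2.802.
(Lower-tail contribution to power is negligible for δ > 0.)
δ = d·√n ⇒ d = δ/√n = 2.802/√116 = 0.2601.

d ≈ 0.260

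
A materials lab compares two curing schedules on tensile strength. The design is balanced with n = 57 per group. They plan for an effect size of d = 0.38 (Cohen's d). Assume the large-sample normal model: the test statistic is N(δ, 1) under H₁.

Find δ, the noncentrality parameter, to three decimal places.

The noncentrality parameter scales effect size by the design's sample-size factor: δ = d·√(n/2) = 0.38 × √(57/2) = 2.0286

δ ≈ 2.029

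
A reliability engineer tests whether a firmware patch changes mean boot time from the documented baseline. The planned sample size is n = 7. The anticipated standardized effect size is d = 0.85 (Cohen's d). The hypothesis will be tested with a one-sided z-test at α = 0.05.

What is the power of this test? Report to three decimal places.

Noncentrality parameter: δ = d·√n = 0.85 × √7 = 2.2489
One-sided α = 0.05 → critical value z_{0.05} = 1.645.
Power = P(Z > 1.645 − δ) = Φ(0.604) = 0.7271.

Power ≈ 0.727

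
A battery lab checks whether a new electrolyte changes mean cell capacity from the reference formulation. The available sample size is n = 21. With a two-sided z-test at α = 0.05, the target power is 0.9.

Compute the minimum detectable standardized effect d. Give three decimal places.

d ≈ 0.707

Required noncentrality: δ = z_{0.025} + z_{0.10} = 1.960 + 1.282 = 3.242.
(Lower-tail contribution to power is negligible for δ > 0.)
δ = d·√n ⇒ d = δ/√n = 3.242/√21 = 0.7074.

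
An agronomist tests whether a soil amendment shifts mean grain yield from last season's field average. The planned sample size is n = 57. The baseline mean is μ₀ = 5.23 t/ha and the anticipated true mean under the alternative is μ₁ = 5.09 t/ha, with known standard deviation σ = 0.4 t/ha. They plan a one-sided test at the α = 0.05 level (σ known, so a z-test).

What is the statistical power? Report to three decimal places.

Power ≈ 0.841

Standardized effect: d = |μ₁ − μ₀| / σ = |5.09 − 5.23| / 0.4 = 0.3500
Noncentrality parameter: δ = d·√n = 0.3500 × √57 = 2.6424
One-sided α = 0.05 → critical value z_{0.05} = 1.645.
Power = Φ(δ − 1.645) = Φ(0.998) = 0.8408.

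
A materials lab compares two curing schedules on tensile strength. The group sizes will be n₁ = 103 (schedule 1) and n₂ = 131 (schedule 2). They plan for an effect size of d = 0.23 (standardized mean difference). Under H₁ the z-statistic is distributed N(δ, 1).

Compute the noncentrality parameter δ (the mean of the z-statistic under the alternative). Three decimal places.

The noncentrality parameter scales effect size by the design's sample-size factor: δ = d / √(1/n₁ + 1/n₂) = 0.23 / √(1/103 + 1/131) = 1.7465

δ ≈ 1.747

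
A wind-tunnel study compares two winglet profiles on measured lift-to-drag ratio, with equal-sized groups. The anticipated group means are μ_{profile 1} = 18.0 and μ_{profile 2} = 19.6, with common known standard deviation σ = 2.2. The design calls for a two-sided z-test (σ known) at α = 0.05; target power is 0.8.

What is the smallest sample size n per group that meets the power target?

n = 30 per group

Standardized effect: d = |μ_{profile 1} − μ_{profile 2}| / σ = |18.0 − 19.6| / 2.2 = 0.7273
For power 0.8 need Φ(δ − z_{0.025}) = 0.8, so δ = z_{0.025} + z_{0.20} = 1.960 + 0.842 = 2.802.
(Ignoring the negligible lower-tail rejection probability gives the usual closed-form inversion.)
δ = d·√(n/2) ⇒ n = 2(δ/d)² = 2 × (2.802 / 0.7273)² = 29.68.
Round up to the next whole unit.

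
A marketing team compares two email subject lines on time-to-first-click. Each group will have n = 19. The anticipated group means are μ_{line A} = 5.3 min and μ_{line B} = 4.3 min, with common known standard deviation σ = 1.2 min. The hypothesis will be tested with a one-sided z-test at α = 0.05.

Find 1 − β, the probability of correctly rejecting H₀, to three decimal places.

Standardized effect: d = |μ_{line A} − μ_{line B}| / σ = |5.3 − 4.3| / 1.2 = 0.8333
Noncentrality parameter: δ = d·√(n/2) = 0.8333 × √(19/2) = 2.5685
One-sided α = 0.05 → critical value z_{0.05} = 1.645.
Power = P(Z > 1.645 − δ) = Φ(0.924) = 0.8222.

Power ≈ 0.822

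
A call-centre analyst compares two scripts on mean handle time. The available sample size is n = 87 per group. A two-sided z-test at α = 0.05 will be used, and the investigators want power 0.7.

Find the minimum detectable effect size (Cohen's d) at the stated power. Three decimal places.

d ≈ 0.377

Need Φ(δ − 1.960) = 0.7, so δ = 1.960 + 0.524 = 2.484.
(Lower-tail contribution to power is negligible for δ > 0.)
δ = d·√(n/2) ⇒ d = δ/√(n/2) = 2.484/√(87/2) = 0.3767.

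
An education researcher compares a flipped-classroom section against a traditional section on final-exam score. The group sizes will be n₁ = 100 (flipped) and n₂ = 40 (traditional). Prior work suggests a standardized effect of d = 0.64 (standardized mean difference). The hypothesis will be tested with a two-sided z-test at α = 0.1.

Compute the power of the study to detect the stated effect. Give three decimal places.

Power ≈ 0.962

Noncentrality parameter: δ = d / √(1/n₁ + 1/n₂) = 0.64 / √(1/100 + 1/40) = 3.4209
Two-sided α = 0.1 → critical value z_{0.05} = 1.645.
Power = Φ(δ − 1.645) + Φ(−δ − 1.645) = Φ(1.776) + Φ(-5.066) = 0.9621 + 0.0000 = 0.9621.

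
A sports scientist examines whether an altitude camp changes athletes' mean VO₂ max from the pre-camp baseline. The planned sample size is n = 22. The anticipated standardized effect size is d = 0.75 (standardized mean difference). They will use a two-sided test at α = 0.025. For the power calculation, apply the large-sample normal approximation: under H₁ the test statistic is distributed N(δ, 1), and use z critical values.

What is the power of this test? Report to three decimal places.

Noncentrality parameter: λ = d·√n = 0.75 × √22 = 3.5178
Critical value for a two-sided test at α = 0.025: z_{α/2} = 2.241.
Power = Φ(λ − 2.241) + Φ(−λ − 2.241) = Φ(1.276) + Φ(-5.759) = 0.8991 + 0.0000 = 0.8991.

Power ≈ 0.899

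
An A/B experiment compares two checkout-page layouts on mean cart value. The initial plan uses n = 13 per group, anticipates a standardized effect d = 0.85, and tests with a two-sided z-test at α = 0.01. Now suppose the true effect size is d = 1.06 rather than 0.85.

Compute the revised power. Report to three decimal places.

With d = 1.06: δ = d·√(n/2) = 1.06 × √(13/2) = 2.7025. Critical value z_{0.005} = 2.576.
Revised power = Φ(δ − 2.576) + Φ(−δ − 2.576) = Φ(0.127) + Φ(-5.278) = 0.5504 + 0.0000 = 0.5504.

Power ≈ 0.550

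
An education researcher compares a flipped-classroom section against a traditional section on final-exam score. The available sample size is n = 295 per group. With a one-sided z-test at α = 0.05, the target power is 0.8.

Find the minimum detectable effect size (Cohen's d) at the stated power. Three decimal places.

Need Φ(δ − 1.645) = 0.8, so δ = 1.645 + 0.842 = 2.486.
δ = d·√(n/2) ⇒ d = δ/√(n/2) = 2.486/√(295/2) = 0.2047.

d ≈ 0.205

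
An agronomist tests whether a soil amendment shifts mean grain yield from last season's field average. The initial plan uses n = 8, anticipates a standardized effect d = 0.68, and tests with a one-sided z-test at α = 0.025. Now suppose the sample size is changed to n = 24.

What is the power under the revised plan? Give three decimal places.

Power ≈ 0.915

With n = 24: δ = d·√n = 0.68 × √24 = 3.3313. Critical value z_{0.025} = 1.960.
Revised power = P(Z > 1.960 − δ) = Φ(1.371) = 0.9149.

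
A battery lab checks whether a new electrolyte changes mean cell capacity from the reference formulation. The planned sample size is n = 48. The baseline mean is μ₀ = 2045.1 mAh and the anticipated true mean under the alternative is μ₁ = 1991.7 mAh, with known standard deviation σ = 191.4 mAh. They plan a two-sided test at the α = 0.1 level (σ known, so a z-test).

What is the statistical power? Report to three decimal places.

Power ≈ 0.614

Standardized effect: d = |μ₁ − μ₀| / σ = |1991.7 − 2045.1| / 191.4 = 0.2790
Noncentrality parameter: δ = d·√n = 0.2790 × √48 = 1.9329
Critical value for a two-sided test at α = 0.1: z_{α/2} = 1.645.
Power = Φ(δ − 1.645) + Φ(−δ − 1.645) = Φ(0.288) + Φ(-3.578) = 0.6134 + 0.0002 = 0.6135.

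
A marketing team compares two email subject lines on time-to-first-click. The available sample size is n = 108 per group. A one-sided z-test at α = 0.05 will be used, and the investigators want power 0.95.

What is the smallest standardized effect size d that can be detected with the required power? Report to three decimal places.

d ≈ 0.448

Need Φ(δ − 1.645) = 0.95, so δ = 1.645 + 1.645 = 3.290.
δ = d·√(n/2) ⇒ d = δ/√(n/2) = 3.290/√(108/2) = 0.4477.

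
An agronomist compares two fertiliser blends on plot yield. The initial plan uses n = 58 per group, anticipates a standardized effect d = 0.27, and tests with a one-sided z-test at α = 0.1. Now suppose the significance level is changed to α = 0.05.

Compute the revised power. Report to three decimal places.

Power ≈ 0.424

δ = d·√(n/2) = 0.27 × √(58/2) = 1.4540 (unchanged). New critical value: z_{0.05} = 1.645.
Revised power = Φ(δ − 1.645) = Φ(-0.191) = 0.4243.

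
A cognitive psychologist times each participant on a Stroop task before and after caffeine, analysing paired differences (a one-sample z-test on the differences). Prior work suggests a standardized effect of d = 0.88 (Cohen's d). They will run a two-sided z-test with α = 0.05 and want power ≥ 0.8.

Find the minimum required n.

n = 11

Set Φ(δ − 1.960) = 0.8; then δ − 1.960 = Φ⁻¹(0.8) = 0.842, giving δ = 2.802.
(For δ > 0 the lower-tail rejection region contributes negligibly to power, so the one-term inversion is standard.)
δ = d·√n ⇒ n = (δ/d)² = (2.802 / 0.88)² = 10.14.
Round up to the next whole unit.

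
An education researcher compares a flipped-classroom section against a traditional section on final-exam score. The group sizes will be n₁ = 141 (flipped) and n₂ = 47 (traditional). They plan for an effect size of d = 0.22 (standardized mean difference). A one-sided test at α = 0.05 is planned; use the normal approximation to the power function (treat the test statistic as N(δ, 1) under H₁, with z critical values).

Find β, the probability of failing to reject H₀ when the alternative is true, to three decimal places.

β ≈ 0.633

Noncentrality parameter: δ = d / √(1/n₁ + 1/n₂) = 0.22 / √(1/141 + 1/47) = 1.3062
One-sided α = 0.05 → critical value z_{0.05} = 1.645.
Power = Φ(δ − 1.645) = Φ(-0.339) = 0.3674.
Type II error: β = 1 − power = 1 − 0.3674 = 0.6326.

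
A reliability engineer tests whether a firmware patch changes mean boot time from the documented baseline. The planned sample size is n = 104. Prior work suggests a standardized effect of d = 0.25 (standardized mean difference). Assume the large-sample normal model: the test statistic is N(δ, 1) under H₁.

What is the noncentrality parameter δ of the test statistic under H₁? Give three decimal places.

δ ≈ 2.550

The noncentrality parameter scales effect size by the design's sample-size factor: δ = d·√n = 0.25 × √104 = 2.5495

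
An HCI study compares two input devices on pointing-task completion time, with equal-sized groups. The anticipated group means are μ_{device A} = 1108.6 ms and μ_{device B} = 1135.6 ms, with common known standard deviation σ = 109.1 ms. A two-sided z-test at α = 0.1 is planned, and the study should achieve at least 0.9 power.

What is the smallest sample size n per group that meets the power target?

n = 280 per group

Standardized effect: d = |μ_{device A} − μ_{device B}| / σ = |1108.6 − 1135.6| / 109.1 = 0.2475
For power 0.9 need Φ(δ − z_{0.05}) = 0.9, so δ = z_{0.05} + z_{0.10} = 1.645 + 1.282 = 2.926.
(The Φ(−δ − z_{α/2}) term is vanishingly small for δ > 0 and is dropped in the standard sample-size formula.)
δ = d·√(n/2) ⇒ n = 2(δ/d)² = 2 × (2.926 / 0.2475)² = 279.65.
Rounding up, n = 280 per group.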